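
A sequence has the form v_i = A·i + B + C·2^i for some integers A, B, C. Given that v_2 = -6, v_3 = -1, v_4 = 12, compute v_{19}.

1048511

Plug in i = 2, 3, 4: 2A + B + 4C = -6; 3A + B + 8C = -1; 4A + B + 16C = 12.
Subtracting the first from the second: A + 4C = 5.
Subtracting the second from the third: A + 8C = 13.
Solving: C = 2, A = -3, then B = -8.
So v_i = -3·i + (-8) + 2·2^i; at i=19 this is 1048511.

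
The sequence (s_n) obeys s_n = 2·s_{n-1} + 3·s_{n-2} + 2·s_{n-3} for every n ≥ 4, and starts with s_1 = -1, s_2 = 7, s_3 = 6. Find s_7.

s_4 = 31;  s_5 = 94;  s_6 = 293;  s_7 = 930.

930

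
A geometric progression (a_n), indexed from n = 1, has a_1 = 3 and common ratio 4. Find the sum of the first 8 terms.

a_n = 3·4^(n-1).
S = 3·(4^8 - 1)/(4 - 1) = 3·(65536 - 1)/(3) = 65535.

65535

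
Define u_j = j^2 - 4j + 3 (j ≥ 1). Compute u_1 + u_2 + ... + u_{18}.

Over j = 1..18: Σj = 171, Σj² = 2109.
Total = (1)·2109 + (-4)·171 + (3)·18 = 1479.

1479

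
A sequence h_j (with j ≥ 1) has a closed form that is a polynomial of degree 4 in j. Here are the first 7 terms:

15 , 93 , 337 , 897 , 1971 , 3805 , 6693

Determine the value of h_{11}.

1st diffs: 78, 244, 560, 1074, 1834, 2888.
2nd diffs: 166, 316, 514, 760, 1054.
3rd diffs: 150, 198, 246, 294.
4th diffs: 48, 48, 48 (constant).
Newton forward-difference form: h_j = 15 + 78·C(j-1,1) + 166·C(j-1,2) + 150·C(j-1,3) + 48·C(j-1,4).
At j = 11: j-1 = 10, so h_{11} = 15 + 780 + 7470 + 18000 + 10080 = 36345.

36345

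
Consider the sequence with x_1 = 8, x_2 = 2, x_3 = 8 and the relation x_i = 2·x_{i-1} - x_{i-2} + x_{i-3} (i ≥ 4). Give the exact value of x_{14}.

Applying the relation repeatedly:
x_4 = 22  x_5 = 38  x_6 = 62  …  x_{11} = 1038  x_{12} = 1822  x_{13} = 3198  x_{14} = 5612.

5612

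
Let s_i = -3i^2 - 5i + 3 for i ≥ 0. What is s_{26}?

-2155

s_{26} = -3·26^2 - 5·26 + 3 = -2155.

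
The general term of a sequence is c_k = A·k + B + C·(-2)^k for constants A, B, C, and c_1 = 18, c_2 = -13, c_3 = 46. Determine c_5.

164

Write the equations: A + B - 2C = 18; 2A + B + 4C = -13; 3A + B - 8C = 46.
Subtracting the first from the second: A + 6C = -31.
Subtracting the second from the third: A - 12C = 59.
Solving: C = -5, A = -1, then B = 9.
So c_k = -1·k + 9 + (-5)·(-2)^k; at k=5 this is 164.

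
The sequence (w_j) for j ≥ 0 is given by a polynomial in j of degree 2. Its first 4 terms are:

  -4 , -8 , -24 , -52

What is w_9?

1st diffs: -4, -16, -28.
2nd diffs: -12, -12 (constant).
Newton forward-difference form: w_j = -4 + (-4)·C(j,1) + (-12)·C(j,2).
At j = 9: j = 9, so w_9 = -4 - 36 - 432 = -472.

-472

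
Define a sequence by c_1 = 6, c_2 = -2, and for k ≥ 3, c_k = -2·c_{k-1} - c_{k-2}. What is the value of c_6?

Iterate the recurrence:
c_3 = -2  c_4 = 6  c_5 = -10  c_6 = 14.
(Characteristic roots are -1 and -1.)

14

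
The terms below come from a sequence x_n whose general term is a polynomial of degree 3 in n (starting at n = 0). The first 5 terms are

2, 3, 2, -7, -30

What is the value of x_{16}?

1st diffs: 1, -1, -9, -23.
2nd diffs: -2, -8, -14.
3rd diffs: -6, -6 (constant).
Newton forward-difference form: x_n = 2 + 1·C(n,1) + (-2)·C(n,2) + (-6)·C(n,3).
At n = 16: n = 16, so x_{16} = 2 + 16 - 240 - 3360 = -3582.

-3582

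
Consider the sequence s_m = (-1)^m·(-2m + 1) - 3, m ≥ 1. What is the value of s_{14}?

-30

(-1)^14 = 1; -2m + 1 at m=14 is -27; so s_{14} = -30.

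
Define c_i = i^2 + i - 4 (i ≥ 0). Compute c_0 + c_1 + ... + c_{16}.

Over i = 0..16: Σi = 136, Σi² = 1496.
Total = (1)·1496 + (1)·136 + (-4)·17 = 1564.

1564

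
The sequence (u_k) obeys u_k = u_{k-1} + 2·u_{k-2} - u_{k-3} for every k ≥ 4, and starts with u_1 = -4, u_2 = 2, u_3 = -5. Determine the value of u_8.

Step forward from the initial values:
u_4 = 3;  u_5 = -9;  u_6 = 2;  u_7 = -19;  u_8 = -6.

-6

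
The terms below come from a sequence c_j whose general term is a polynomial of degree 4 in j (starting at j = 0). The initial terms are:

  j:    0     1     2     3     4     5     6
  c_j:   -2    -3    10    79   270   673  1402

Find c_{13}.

30249

1st diffs: -1, 13, 69, 191, 403, 729.
2nd diffs: 14, 56, 122, 212, 326.
3rd diffs: 42, 66, 90, 114.
4th diffs: 24, 24, 24 (constant).
So c_j = j^4 + j^3 - 3j^2 - 2.
Evaluating at j = 13 gives c_{13} = 30249.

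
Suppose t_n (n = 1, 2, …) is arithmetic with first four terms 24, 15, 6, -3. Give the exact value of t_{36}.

Common difference d = -9.
t_n = 24 + (n - 1)·(-9).
t_{36} = 24 + 35·(-9) = -291.

-291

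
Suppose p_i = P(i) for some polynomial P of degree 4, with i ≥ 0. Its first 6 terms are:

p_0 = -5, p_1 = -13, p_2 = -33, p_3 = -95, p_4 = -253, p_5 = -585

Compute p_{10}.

1st diffs: -8, -20, -62, -158, -332.
2nd diffs: -12, -42, -96, -174.
3rd diffs: -30, -54, -78.
4th diffs: -24, -24 (constant).
So p_i = -i^4 + i^3 - 2i^2 - 6i - 5.
Evaluating at i = 10 gives p_{10} = -9265.

-9265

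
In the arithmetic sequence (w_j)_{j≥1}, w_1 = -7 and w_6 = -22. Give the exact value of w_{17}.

Common difference d = (-22 - (-7)) / (6 - 1) = -3.
w_j = -7 + (j - 1)·(-3).
w_{17} = -7 + 16·(-3) = -55.

-55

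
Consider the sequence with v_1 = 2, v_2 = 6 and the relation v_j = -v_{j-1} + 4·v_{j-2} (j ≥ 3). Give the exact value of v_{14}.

v_3 = 2; v_4 = 22; v_5 = -14; …; v_{11} = -8254; v_{12} = 22102; v_{13} = -55118; v_{14} = 143526.

143526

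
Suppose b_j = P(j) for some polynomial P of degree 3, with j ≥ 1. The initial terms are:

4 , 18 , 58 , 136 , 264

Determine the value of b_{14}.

1st diffs: 14, 40, 78, 128.
2nd diffs: 26, 38, 50.
3rd diffs: 12, 12 (constant).
Newton forward-difference form: b_j = 4 + 14·C(j-1,1) + 26·C(j-1,2) + 12·C(j-1,3).
At j = 14: j-1 = 13, so b_{14} = 4 + 182 + 2028 + 3432 = 5646.

5646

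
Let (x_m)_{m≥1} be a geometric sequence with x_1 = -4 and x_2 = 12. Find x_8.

Common ratio r = -3.
x_m = (-4)·(-3)^(m-1).
x_8 = (-4)·(-3)^7 = 8748.

8748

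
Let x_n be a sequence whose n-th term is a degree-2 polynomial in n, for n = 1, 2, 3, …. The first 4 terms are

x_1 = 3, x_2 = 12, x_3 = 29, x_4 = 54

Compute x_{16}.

1st diffs: 9, 17, 25.
2nd diffs: 8, 8 (constant).
Newton forward-difference form: x_n = 3 + 9·C(n-1,1) + 8·C(n-1,2).
At n = 16: n-1 = 15, so x_{16} = 3 + 135 + 840 = 978.

978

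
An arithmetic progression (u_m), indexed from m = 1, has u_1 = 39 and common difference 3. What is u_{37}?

147

u_m = 39 + (m - 1)·3.
u_{37} = 39 + 36·3 = 147.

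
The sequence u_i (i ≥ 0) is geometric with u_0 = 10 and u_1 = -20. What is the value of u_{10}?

10240

Common ratio r = -2.
u_i = 10·(-2)^(i-0).
u_{10} = 10·(-2)^10 = 10240.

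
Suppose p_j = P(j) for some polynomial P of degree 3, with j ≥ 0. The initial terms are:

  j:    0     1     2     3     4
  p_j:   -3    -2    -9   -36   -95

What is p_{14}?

1st diffs: 1, -7, -27, -59.
2nd diffs: -8, -20, -32.
3rd diffs: -12, -12 (constant).
So p_j = -2j^3 + 2j^2 + j - 3.
Evaluating at j = 14 gives p_{14} = -5085.

-5085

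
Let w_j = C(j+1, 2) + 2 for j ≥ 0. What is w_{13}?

93

C(14, 2) = 91, so w_{13} = 93.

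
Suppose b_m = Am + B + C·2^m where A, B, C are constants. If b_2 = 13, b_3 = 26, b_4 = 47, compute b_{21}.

Write the equations: 2A + B + 4C = 13; 3A + B + 8C = 26; 4A + B + 16C = 47.
Subtracting the first from the second: A + 4C = 13.
Subtracting the second from the third: A + 8C = 21.
Solving: C = 2, A = 5, then B = -5.
Hence b_{21} = 5·21 + (-5) + 2·2097152 = 4194404.

4194404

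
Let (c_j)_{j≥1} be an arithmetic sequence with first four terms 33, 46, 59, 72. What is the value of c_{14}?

Common difference d = 13.
c_j = 33 + (j - 1)·13.
c_{14} = 33 + 13·13 = 202.

202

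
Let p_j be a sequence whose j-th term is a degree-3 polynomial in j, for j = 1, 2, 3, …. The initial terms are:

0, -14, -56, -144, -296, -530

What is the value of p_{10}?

-2646

1st diffs: -14, -42, -88, -152, -234.
2nd diffs: -28, -46, -64, -82.
3rd diffs: -18, -18, -18 (constant).
Newton forward-difference form: p_j = (-14)·C(j-1,1) + (-28)·C(j-1,2) + (-18)·C(j-1,3).
At j = 10: j-1 = 9, so p_{10} = -126 - 1008 - 1512 = -2646.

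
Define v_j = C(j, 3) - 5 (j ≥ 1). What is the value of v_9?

79

C(9, 3) = 84, so v_9 = 79.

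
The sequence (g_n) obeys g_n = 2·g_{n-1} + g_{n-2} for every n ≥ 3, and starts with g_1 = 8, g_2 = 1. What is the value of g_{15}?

Step forward from the initial values:
g_3 = 10  g_4 = 21  g_5 = 52  …  g_{12} = 24765  g_{13} = 59788  g_{14} = 144341  g_{15} = 348470.

348470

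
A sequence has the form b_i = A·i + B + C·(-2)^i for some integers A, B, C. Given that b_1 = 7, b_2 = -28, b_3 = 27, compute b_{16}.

-327758

At i = 1, 2, 3: A + B - 2C = 7; 2A + B + 4C = -28; 3A + B - 8C = 27.
Subtracting the first from the second: A + 6C = -35.
Subtracting the second from the third: A - 12C = 55.
Solving: C = -5, A = -5, then B = 2.
Therefore b_{16} = -80 + 2 + (-5)·65536 = -327758.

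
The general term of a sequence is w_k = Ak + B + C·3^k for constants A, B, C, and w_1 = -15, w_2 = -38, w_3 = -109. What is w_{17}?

-516560639

The three given values yield: A + B + 3C = -15; 2A + B + 9C = -38; 3A + B + 27C = -109.
Subtracting the first from the second: A + 6C = -23.
Subtracting the second from the third: A + 18C = -71.
Solving: C = -4, A = 1, then B = -4.
Therefore w_{17} = 17 + (-4) + (-4)·129140163 = -516560639.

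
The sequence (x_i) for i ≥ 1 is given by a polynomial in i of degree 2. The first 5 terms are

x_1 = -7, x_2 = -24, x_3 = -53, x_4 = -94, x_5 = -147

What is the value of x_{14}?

1st diffs: -17, -29, -41, -53.
2nd diffs: -12, -12, -12 (constant).
Newton forward-difference form: x_i = -7 + (-17)·C(i-1,1) + (-12)·C(i-1,2).
At i = 14: i-1 = 13, so x_{14} = -7 - 221 - 936 = -1164.

-1164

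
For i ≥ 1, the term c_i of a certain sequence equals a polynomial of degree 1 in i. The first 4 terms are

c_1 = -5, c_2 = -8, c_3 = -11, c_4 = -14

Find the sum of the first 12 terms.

1st diffs: -3, -3, -3 (constant).
So c_i = -3i - 2.
Continuing: …, -17, -20, -23, -26, …, c_{12} = -38.
Summing i = 1..12 (12 terms) gives -258.

-258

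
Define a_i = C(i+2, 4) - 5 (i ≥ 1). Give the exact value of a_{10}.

490

C(12, 4) = 495, so a_{10} = 490.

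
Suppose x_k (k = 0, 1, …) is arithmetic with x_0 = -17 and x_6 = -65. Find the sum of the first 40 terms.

Common difference d = (-65 - (-17)) / (6 - 0) = -8.
x_k = -17 + (k - 0)·(-8).
x_{39} = -329; S = 40·(-17 + (-329))/2 = -6920.

-6920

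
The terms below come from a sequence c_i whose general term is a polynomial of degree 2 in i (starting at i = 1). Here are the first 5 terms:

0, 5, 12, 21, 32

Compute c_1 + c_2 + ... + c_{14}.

1st diffs: 5, 7, 9, 11.
2nd diffs: 2, 2, 2 (constant).
Newton forward-difference form: c_i = 5·C(i-1,1) + 2·C(i-1,2).
Continuing: …, 45, 60, 77, 96, …, c_{14} = 221.
Summing i = 1..14 (14 terms) gives 1183.

1183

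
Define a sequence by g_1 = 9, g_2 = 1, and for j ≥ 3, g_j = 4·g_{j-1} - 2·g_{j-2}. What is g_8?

-8168

Applying the relation repeatedly:
g_3 = -14; g_4 = -58; g_5 = -204; g_6 = -700; g_7 = -2392; g_8 = -8168.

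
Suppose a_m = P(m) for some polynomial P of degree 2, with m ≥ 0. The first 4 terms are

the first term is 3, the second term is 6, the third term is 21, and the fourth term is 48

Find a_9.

462

1st diffs: 3, 15, 27.
2nd diffs: 12, 12 (constant).
So a_m = 6m^2 - 3m + 3.
Evaluating at m = 9 gives a_9 = 462.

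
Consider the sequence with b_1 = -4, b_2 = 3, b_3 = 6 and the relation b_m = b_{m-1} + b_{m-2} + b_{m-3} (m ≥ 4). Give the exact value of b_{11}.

514

Compute successive terms:
b_4 = 5; b_5 = 14; b_6 = 25; b_7 = 44; b_8 = 83; b_9 = 152; b_{10} = 279; b_{11} = 514.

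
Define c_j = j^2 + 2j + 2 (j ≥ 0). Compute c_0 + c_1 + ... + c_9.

395

Over j = 0..9: Σj = 45, Σj² = 285.
Total = (1)·285 + (2)·45 + (2)·10 = 395.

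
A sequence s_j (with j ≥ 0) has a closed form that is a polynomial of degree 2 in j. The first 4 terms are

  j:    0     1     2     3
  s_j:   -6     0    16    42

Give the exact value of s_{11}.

610

1st diffs: 6, 16, 26.
2nd diffs: 10, 10 (constant).
So s_j = 5j^2 + j - 6.
Evaluating at j = 11 gives s_{11} = 610.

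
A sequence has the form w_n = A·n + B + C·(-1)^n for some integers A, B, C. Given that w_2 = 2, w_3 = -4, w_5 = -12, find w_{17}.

Plug in n = 2, 3, 5: 2A + B + C = 2; 3A + B - C = -4; 5A + B - C = -12.
Subtracting the first from the second: A - 2C = -6.
Subtracting the second from the third: 2A = -8.
Solving: C = 1, A = -4, then B = 9.
Hence w_{17} = -4·17 + 9 + 1·(-1) = -60.

-60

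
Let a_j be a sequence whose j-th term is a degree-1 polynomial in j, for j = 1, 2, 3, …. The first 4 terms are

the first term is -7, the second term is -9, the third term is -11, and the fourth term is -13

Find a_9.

-23

1st diffs: -2, -2, -2 (constant).
So a_j = -2j - 5.
Evaluating at j = 9 gives a_9 = -23.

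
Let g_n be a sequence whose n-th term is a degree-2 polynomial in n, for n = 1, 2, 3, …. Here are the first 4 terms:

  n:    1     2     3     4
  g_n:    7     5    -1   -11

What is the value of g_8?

-91

1st diffs: -2, -6, -10.
2nd diffs: -4, -4 (constant).
Newton forward-difference form: g_n = 7 + (-2)·C(n-1,1) + (-4)·C(n-1,2).
At n = 8: n-1 = 7, so g_8 = 7 - 14 - 84 = -91.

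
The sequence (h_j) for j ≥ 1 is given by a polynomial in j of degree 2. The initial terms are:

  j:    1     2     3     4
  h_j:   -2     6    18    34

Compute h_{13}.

1st diffs: 8, 12, 16.
2nd diffs: 4, 4 (constant).
Newton forward-difference form: h_j = -2 + 8·C(j-1,1) + 4·C(j-1,2).
At j = 13: j-1 = 12, so h_{13} = -2 + 96 + 264 = 358.

358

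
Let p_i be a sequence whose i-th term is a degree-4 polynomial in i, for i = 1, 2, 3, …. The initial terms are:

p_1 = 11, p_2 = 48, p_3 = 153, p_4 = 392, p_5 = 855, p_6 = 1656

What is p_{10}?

11360

1st diffs: 37, 105, 239, 463, 801.
2nd diffs: 68, 134, 224, 338.
3rd diffs: 66, 90, 114.
4th diffs: 24, 24 (constant).
So p_i = i^4 + i^3 + 3i^2 + 6i.
Evaluating at i = 10 gives p_{10} = 11360.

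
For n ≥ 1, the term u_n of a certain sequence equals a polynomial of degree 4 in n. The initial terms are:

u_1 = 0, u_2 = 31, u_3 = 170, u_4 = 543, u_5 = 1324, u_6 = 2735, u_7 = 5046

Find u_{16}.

134655

1st diffs: 31, 139, 373, 781, 1411, 2311.
2nd diffs: 108, 234, 408, 630, 900.
3rd diffs: 126, 174, 222, 270.
4th diffs: 48, 48, 48 (constant).
So u_n = 2n^4 + n^3 - 2n^2 - 1.
Evaluating at n = 16 gives u_{16} = 134655.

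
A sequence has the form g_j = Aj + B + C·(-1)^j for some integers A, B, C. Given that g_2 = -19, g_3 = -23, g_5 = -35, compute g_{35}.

At j = 2, 3, 5: 2A + B + C = -19; 3A + B - C = -23; 5A + B - C = -35.
Subtracting the first from the second: A - 2C = -4.
Subtracting the second from the third: 2A = -12.
Solving: C = -1, A = -6, then B = -6.
Hence g_{35} = -6·35 + (-6) + (-1)·(-1) = -215.

-215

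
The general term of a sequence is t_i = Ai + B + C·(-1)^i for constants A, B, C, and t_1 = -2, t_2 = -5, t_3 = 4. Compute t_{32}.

Write the equations: A + B - C = -2; 2A + B + C = -5; 3A + B - C = 4.
Subtracting the first from the second: A + 2C = -3.
Subtracting the second from the third: A - 2C = 9.
Solving: C = -3, A = 3, then B = -8.
So t_i = 3·i + (-8) + (-3)·(-1)^i; at i=32 this is 85.

85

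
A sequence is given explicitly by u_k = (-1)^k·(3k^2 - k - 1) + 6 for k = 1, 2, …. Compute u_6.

107

(-1)^6 = 1; 3k^2 - k - 1 at k=6 is 101; so u_6 = 107.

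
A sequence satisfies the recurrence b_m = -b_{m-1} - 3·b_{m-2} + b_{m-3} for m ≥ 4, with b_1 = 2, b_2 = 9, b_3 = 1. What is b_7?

-169

b_4 = -26;  b_5 = 32;  b_6 = 47;  b_7 = -169.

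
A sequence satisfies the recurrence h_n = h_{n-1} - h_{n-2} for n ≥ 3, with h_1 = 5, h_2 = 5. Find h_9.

Step forward from the initial values:
h_3 = 0; h_4 = -5; h_5 = -5; h_6 = 0; h_7 = 5; h_8 = 5; h_9 = 0.

0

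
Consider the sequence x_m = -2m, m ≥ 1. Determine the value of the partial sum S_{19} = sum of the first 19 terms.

Over m = 1..19: Σm = 190.
Total = (-2)·190 = -380.

-380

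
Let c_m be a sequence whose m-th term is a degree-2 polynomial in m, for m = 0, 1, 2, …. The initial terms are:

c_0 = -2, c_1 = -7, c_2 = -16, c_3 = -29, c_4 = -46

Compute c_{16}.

-562

1st diffs: -5, -9, -13, -17.
2nd diffs: -4, -4, -4 (constant).
Newton forward-difference form: c_m = -2 + (-5)·C(m,1) + (-4)·C(m,2).
At m = 16: m = 16, so c_{16} = -2 - 80 - 480 = -562.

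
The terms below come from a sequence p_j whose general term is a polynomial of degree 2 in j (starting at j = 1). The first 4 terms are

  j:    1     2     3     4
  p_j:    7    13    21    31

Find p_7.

73

1st diffs: 6, 8, 10.
2nd diffs: 2, 2 (constant).
So p_j = j^2 + 3j + 3.
Evaluating at j = 7 gives p_7 = 73.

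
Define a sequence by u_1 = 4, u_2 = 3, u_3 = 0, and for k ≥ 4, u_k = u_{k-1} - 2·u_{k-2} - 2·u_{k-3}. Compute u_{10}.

Step forward from the initial values:
u_4 = -14; u_5 = -20; u_6 = 8; u_7 = 76; u_8 = 100; u_9 = -68; u_{10} = -420.

-420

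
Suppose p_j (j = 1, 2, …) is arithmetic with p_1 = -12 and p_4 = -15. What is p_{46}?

-57

Common difference d = (-15 - (-12)) / (4 - 1) = -1.
p_j = -12 + (j - 1)·(-1).
p_{46} = -12 + 45·(-1) = -57.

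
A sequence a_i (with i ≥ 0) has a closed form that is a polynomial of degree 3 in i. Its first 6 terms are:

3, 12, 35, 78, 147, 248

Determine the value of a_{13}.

2928

1st diffs: 9, 23, 43, 69, 101.
2nd diffs: 14, 20, 26, 32.
3rd diffs: 6, 6, 6 (constant).
So a_i = i^3 + 4i^2 + 4i + 3.
Evaluating at i = 13 gives a_{13} = 2928.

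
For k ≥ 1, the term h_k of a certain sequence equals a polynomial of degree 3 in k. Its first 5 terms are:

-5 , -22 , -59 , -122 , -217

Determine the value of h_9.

1st diffs: -17, -37, -63, -95.
2nd diffs: -20, -26, -32.
3rd diffs: -6, -6 (constant).
Newton forward-difference form: h_k = -5 + (-17)·C(k-1,1) + (-20)·C(k-1,2) + (-6)·C(k-1,3).
At k = 9: k-1 = 8, so h_9 = -5 - 136 - 560 - 336 = -1037.

-1037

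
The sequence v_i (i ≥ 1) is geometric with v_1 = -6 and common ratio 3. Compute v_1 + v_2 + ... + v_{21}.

-31381059606

v_i = (-6)·3^(i-1).
S = (-6)·(3^21 - 1)/(3 - 1) = (-6)·(10460353203 - 1)/(2) = -31381059606.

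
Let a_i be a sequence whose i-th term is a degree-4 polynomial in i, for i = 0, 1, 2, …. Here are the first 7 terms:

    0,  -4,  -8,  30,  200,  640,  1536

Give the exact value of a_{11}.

22726

1st diffs: -4, -4, 38, 170, 440, 896.
2nd diffs: 0, 42, 132, 270, 456.
3rd diffs: 42, 90, 138, 186.
4th diffs: 48, 48, 48 (constant).
So a_i = 2i^4 - 5i^3 + i^2 - 2i.
Evaluating at i = 11 gives a_{11} = 22726.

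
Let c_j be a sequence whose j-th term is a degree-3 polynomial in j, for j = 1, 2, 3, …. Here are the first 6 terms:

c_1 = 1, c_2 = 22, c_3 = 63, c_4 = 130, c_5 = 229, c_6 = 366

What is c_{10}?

1414

1st diffs: 21, 41, 67, 99, 137.
2nd diffs: 20, 26, 32, 38.
3rd diffs: 6, 6, 6 (constant).
Newton forward-difference form: c_j = 1 + 21·C(j-1,1) + 20·C(j-1,2) + 6·C(j-1,3).
At j = 10: j-1 = 9, so c_{10} = 1 + 189 + 720 + 504 = 1414.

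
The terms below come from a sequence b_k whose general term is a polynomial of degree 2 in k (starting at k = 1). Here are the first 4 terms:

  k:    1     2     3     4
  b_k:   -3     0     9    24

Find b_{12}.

1st diffs: 3, 9, 15.
2nd diffs: 6, 6 (constant).
Newton forward-difference form: b_k = -3 + 3·C(k-1,1) + 6·C(k-1,2).
At k = 12: k-1 = 11, so b_{12} = -3 + 33 + 330 = 360.

360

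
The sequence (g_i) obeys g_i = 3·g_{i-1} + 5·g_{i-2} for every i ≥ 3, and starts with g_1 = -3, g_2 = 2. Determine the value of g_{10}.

-117253

g_3 = -9; g_4 = -17; g_5 = -96; g_6 = -373; g_7 = -1599; g_8 = -6662; g_9 = -27981; g_{10} = -117253.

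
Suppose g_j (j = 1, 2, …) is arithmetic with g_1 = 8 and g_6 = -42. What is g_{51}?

Common difference d = (-42 - 8) / (6 - 1) = -10.
g_j = 8 + (j - 1)·(-10).
g_{51} = 8 + 50·(-10) = -492.

-492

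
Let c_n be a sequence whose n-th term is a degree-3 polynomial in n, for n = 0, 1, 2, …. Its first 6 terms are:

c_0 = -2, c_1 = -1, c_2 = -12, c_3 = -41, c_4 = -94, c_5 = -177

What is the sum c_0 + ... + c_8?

-1746

1st diffs: 1, -11, -29, -53, -83.
2nd diffs: -12, -18, -24, -30.
3rd diffs: -6, -6, -6 (constant).
Newton forward-difference form: c_n = -2 + 1·C(n,1) + (-12)·C(n,2) + (-6)·C(n,3).
Continuing: -296, -457, -666.
Summing n = 0..8 (9 terms) gives -1746.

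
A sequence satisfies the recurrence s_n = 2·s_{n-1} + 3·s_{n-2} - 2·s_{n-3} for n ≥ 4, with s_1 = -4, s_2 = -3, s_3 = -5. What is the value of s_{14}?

-335317

Step forward from the initial values:
s_4 = -11; s_5 = -31; s_6 = -85; …; s_{11} = -15057; s_{12} = -42355; s_{13} = -119183; s_{14} = -335317.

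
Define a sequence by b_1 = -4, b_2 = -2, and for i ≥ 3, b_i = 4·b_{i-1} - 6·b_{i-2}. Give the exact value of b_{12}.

-29504

Iterate the recurrence:
b_3 = 16; b_4 = 76; b_5 = 208; b_6 = 376; b_7 = 256; b_8 = -1232; b_9 = -6464; b_{10} = -18464; b_{11} = -35072; b_{12} = -29504.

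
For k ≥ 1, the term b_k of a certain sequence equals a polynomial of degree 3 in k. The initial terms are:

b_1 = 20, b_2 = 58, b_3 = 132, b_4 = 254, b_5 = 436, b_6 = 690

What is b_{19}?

16004

1st diffs: 38, 74, 122, 182, 254.
2nd diffs: 36, 48, 60, 72.
3rd diffs: 12, 12, 12 (constant).
Newton forward-difference form: b_k = 20 + 38·C(k-1,1) + 36·C(k-1,2) + 12·C(k-1,3).
At k = 19: k-1 = 18, so b_{19} = 20 + 684 + 5508 + 9792 = 16004.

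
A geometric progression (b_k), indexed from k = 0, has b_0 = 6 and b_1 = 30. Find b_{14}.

Common ratio r = 5.
b_k = 6·5^(k-0).
b_{14} = 6·5^14 = 36621093750.

36621093750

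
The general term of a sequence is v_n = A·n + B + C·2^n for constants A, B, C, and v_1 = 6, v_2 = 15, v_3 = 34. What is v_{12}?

The three given values yield: A + B + 2C = 6; 2A + B + 4C = 15; 3A + B + 8C = 34.
Subtracting the first from the second: A + 2C = 9.
Subtracting the second from the third: A + 4C = 19.
Solving: C = 5, A = -1, then B = -3.
So v_n = -1·n + (-3) + 5·2^n; at n=12 this is 20465.

20465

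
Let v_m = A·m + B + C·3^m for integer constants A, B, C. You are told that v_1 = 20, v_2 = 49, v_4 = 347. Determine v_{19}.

4649045966

Write the equations: A + B + 3C = 20; 2A + B + 9C = 49; 4A + B + 81C = 347.
Subtracting the first from the second: A + 6C = 29.
Subtracting the second from the third: 2A + 72C = 298.
Solving: C = 4, A = 5, then B = 3.
Hence v_{19} = 5·19 + 3 + 4·1162261467 = 4649045966.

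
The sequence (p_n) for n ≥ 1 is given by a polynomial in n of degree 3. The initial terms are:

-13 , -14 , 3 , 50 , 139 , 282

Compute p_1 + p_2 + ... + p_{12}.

9678

1st diffs: -1, 17, 47, 89, 143.
2nd diffs: 18, 30, 42, 54.
3rd diffs: 12, 12, 12 (constant).
Newton forward-difference form: p_n = -13 + (-1)·C(n-1,1) + 18·C(n-1,2) + 12·C(n-1,3).
Continuing: …, 491, 778, 1155, 1634, …, p_{12} = 2946.
Summing n = 1..12 (12 terms) gives 9678.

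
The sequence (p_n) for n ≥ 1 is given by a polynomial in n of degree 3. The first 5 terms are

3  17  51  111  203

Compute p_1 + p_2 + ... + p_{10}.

1st diffs: 14, 34, 60, 92.
2nd diffs: 20, 26, 32.
3rd diffs: 6, 6 (constant).
So p_n = n^3 + 4n^2 - 5n + 3.
Continuing: …, 333, 507, 731, 1011, …, p_{10} = 1353.
Summing n = 1..10 (10 terms) gives 4320.

4320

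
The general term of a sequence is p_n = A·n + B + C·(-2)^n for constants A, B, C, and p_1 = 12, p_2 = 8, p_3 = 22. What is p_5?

Plug in n = 1, 2, 3: A + B - 2C = 12; 2A + B + 4C = 8; 3A + B - 8C = 22.
Subtracting the first from the second: A + 6C = -4.
Subtracting the second from the third: A - 12C = 14.
Solving: C = -1, A = 2, then B = 8.
Hence p_5 = 2·5 + 8 + (-1)·(-32) = 50.

50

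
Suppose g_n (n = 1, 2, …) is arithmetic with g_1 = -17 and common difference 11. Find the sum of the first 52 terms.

g_n = -17 + (n - 1)·11.
g_{52} = 544; S = 52·(-17 + 544)/2 = 13702.

13702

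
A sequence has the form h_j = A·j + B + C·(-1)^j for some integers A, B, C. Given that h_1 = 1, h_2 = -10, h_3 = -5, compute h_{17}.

Plug in j = 1, 2, 3: A + B - C = 1; 2A + B + C = -10; 3A + B - C = -5.
Subtracting the first from the second: A + 2C = -11.
Subtracting the second from the third: A - 2C = 5.
Solving: C = -4, A = -3, then B = 0.
Hence h_{17} = -3·17 + 0 + (-4)·(-1) = -47.

-47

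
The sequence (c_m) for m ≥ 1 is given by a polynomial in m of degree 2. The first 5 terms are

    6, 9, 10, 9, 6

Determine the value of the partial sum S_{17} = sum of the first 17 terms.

1st diffs: 3, 1, -1, -3.
2nd diffs: -2, -2, -2 (constant).
Newton forward-difference form: c_m = 6 + 3·C(m-1,1) + (-2)·C(m-1,2).
Continuing: …, 1, -6, -15, -26, …, c_{17} = -186.
Summing m = 1..17 (17 terms) gives -850.

-850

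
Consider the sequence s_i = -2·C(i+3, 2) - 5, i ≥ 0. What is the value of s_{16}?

-347

C(19, 2) = 171, so s_{16} = -347.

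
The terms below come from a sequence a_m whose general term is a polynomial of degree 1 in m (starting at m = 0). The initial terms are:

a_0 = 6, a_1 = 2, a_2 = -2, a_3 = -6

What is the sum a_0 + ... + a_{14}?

-330

1st diffs: -4, -4, -4 (constant).
So a_m = -4m + 6.
Continuing: …, -10, -14, -18, -22, …, a_{14} = -50.
Summing m = 0..14 (15 terms) gives -330.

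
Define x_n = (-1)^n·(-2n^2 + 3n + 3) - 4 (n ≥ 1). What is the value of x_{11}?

(-1)^11 = -1; -2n^2 + 3n + 3 at n=11 is -206; so x_{11} = 202.

202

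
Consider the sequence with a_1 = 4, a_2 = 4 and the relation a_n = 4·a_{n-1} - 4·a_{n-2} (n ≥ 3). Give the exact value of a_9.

-3072

Applying the relation repeatedly:
a_3 = 0  a_4 = -16  a_5 = -64  a_6 = -192  a_7 = -512  a_8 = -1280  a_9 = -3072.
(Characteristic roots are 2 and 2.)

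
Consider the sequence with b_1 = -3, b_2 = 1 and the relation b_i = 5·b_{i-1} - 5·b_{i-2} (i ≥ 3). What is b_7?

Step forward from the initial values:
b_3 = 20; b_4 = 95; b_5 = 375; b_6 = 1400; b_7 = 5125.

5125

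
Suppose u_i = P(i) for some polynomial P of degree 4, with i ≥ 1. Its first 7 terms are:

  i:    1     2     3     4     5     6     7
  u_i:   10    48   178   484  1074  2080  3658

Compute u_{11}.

19650

1st diffs: 38, 130, 306, 590, 1006, 1578.
2nd diffs: 92, 176, 284, 416, 572.
3rd diffs: 84, 108, 132, 156.
4th diffs: 24, 24, 24 (constant).
Newton forward-difference form: u_i = 10 + 38·C(i-1,1) + 92·C(i-1,2) + 84·C(i-1,3) + 24·C(i-1,4).
At i = 11: i-1 = 10, so u_{11} = 10 + 380 + 4140 + 10080 + 5040 = 19650.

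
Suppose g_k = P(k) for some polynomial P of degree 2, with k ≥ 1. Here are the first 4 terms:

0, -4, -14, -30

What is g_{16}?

-690

1st diffs: -4, -10, -16.
2nd diffs: -6, -6 (constant).
Newton forward-difference form: g_k = (-4)·C(k-1,1) + (-6)·C(k-1,2).
At k = 16: k-1 = 15, so g_{16} = -60 - 630 = -690.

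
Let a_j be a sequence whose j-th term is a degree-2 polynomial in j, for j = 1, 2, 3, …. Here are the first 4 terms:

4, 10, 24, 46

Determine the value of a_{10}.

1st diffs: 6, 14, 22.
2nd diffs: 8, 8 (constant).
Newton forward-difference form: a_j = 4 + 6·C(j-1,1) + 8·C(j-1,2).
At j = 10: j-1 = 9, so a_{10} = 4 + 54 + 288 = 346.

346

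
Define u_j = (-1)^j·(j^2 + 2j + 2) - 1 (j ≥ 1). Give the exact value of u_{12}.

169

(-1)^12 = 1; j^2 + 2j + 2 at j=12 is 170; so u_{12} = 169.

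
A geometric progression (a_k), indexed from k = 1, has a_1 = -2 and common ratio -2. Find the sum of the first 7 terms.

a_k = (-2)·(-2)^(k-1).
S = (-2)·((-2)^7 - 1)/(-2 - 1) = (-2)·(-128 - 1)/(-3) = -86.

-86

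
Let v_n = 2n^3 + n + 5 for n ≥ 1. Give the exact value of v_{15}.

v_{15} = 2·15^3 + 1·15 + 5 = 6770.

6770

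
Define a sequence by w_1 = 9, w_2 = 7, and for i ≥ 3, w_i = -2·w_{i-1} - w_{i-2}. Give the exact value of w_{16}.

231

Iterate the recurrence:
w_3 = -23  w_4 = 39  w_5 = -55  …  w_{13} = -183  w_{14} = 199  w_{15} = -215  w_{16} = 231.
(Characteristic roots are -1 and -1.)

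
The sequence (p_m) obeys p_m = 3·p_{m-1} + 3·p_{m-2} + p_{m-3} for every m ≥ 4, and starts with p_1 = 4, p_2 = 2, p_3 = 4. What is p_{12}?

Compute successive terms:
p_4 = 22;  p_5 = 80;  p_6 = 310;  p_7 = 1192;  p_8 = 4586;  p_9 = 17644;  p_{10} = 67882;  p_{11} = 261164;  p_{12} = 1004782.

1004782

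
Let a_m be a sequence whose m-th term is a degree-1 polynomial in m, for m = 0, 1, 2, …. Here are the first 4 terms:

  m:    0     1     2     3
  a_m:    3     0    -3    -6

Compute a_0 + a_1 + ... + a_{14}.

-270

1st diffs: -3, -3, -3 (constant).
So a_m = -3m + 3.
Continuing: …, -9, -12, -15, -18, …, a_{14} = -39.
Summing m = 0..14 (15 terms) gives -270.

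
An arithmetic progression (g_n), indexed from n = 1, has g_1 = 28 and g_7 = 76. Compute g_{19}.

Common difference d = (76 - 28) / (7 - 1) = 8.
g_n = 28 + (n - 1)·8.
g_{19} = 28 + 18·8 = 172.

172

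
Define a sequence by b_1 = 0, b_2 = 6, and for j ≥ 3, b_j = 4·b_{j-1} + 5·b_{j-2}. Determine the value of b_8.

78126

Step forward from the initial values:
b_3 = 24, b_4 = 126, b_5 = 624, b_6 = 3126, b_7 = 15624, b_8 = 78126.
(Characteristic roots are 5 and -1.)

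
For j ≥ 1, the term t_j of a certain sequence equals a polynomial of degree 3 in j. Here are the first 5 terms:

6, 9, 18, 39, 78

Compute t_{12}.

1st diffs: 3, 9, 21, 39.
2nd diffs: 6, 12, 18.
3rd diffs: 6, 6 (constant).
So t_j = j^3 - 3j^2 + 5j + 3.
Evaluating at j = 12 gives t_{12} = 1359.

1359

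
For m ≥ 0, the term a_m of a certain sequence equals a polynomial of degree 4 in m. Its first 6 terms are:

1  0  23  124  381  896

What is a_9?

1st diffs: -1, 23, 101, 257, 515.
2nd diffs: 24, 78, 156, 258.
3rd diffs: 54, 78, 102.
4th diffs: 24, 24 (constant).
Newton forward-difference form: a_m = 1 + (-1)·C(m,1) + 24·C(m,2) + 54·C(m,3) + 24·C(m,4).
At m = 9: m = 9, so a_9 = 1 - 9 + 864 + 4536 + 3024 = 8416.

8416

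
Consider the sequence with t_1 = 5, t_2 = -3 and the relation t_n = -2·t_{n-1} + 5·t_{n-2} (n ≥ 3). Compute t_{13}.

t_3 = 31;  t_4 = -77;  t_5 = 309;  …;  t_{10} = -144563;  t_{11} = 499071;  t_{12} = -1720957;  t_{13} = 5937269.

5937269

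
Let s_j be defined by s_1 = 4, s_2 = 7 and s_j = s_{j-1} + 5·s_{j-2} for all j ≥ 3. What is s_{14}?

s_3 = 27;  s_4 = 62;  s_5 = 197;  …;  s_{11} = 89057;  s_{12} = 247167;  s_{13} = 692452;  s_{14} = 1928287.

1928287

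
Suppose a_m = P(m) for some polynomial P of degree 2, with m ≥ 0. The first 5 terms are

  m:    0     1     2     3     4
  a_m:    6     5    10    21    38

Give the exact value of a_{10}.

1st diffs: -1, 5, 11, 17.
2nd diffs: 6, 6, 6 (constant).
Newton forward-difference form: a_m = 6 + (-1)·C(m,1) + 6·C(m,2).
At m = 10: m = 10, so a_{10} = 6 - 10 + 270 = 266.

266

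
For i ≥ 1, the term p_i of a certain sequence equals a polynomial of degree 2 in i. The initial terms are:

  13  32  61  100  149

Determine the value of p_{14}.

1st diffs: 19, 29, 39, 49.
2nd diffs: 10, 10, 10 (constant).
So p_i = 5i^2 + 4i + 4.
Evaluating at i = 14 gives p_{14} = 1040.

1040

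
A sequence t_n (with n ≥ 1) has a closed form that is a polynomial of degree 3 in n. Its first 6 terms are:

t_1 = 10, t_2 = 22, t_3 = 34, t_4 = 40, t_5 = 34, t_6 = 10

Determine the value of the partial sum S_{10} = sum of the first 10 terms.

-620

1st diffs: 12, 12, 6, -6, -24.
2nd diffs: 0, -6, -12, -18.
3rd diffs: -6, -6, -6 (constant).
Newton forward-difference form: t_n = 10 + 12·C(n-1,1) + (-6)·C(n-1,3).
Continuing: -38, -116, -230, -386.
Summing n = 1..10 (10 terms) gives -620.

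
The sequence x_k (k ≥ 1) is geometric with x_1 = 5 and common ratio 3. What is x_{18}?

645700815

x_k = 5·3^(k-1).
x_{18} = 5·3^17 = 645700815.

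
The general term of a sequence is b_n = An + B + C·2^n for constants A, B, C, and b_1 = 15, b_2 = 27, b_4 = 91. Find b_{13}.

Write the equations: A + B + 2C = 15; 2A + B + 4C = 27; 4A + B + 16C = 91.
Subtracting the first from the second: A + 2C = 12.
Subtracting the second from the third: 2A + 12C = 64.
Solving: C = 5, A = 2, then B = 3.
So b_n = 2·n + 3 + 5·2^n; at n=13 this is 40989.

40989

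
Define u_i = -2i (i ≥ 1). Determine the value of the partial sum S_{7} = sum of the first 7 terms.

-56

Over i = 1..7: Σi = 28.
Total = (-2)·28 = -56.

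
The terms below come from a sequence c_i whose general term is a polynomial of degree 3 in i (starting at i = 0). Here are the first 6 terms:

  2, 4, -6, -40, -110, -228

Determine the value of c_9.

1st diffs: 2, -10, -34, -70, -118.
2nd diffs: -12, -24, -36, -48.
3rd diffs: -12, -12, -12 (constant).
So c_i = -2i^3 + 4i + 2.
Evaluating at i = 9 gives c_9 = -1420.

-1420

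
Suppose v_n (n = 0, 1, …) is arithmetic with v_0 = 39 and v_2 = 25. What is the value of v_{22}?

-115

Common difference d = (25 - 39) / (2 - 0) = -7.
v_n = 39 + (n - 0)·(-7).
v_{22} = 39 + 22·(-7) = -115.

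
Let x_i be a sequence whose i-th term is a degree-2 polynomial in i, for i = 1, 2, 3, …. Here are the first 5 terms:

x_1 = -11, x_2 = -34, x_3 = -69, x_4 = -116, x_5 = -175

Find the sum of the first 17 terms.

1st diffs: -23, -35, -47, -59.
2nd diffs: -12, -12, -12 (constant).
Newton forward-difference form: x_i = -11 + (-23)·C(i-1,1) + (-12)·C(i-1,2).
Continuing: …, -246, -329, -424, -531, …, x_{17} = -1819.
Summing i = 1..17 (17 terms) gives -11475.

-11475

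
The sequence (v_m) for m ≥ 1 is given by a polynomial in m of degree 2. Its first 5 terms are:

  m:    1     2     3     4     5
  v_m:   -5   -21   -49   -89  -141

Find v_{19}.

-2129

1st diffs: -16, -28, -40, -52.
2nd diffs: -12, -12, -12 (constant).
So v_m = -6m^2 + 2m - 1.
Evaluating at m = 19 gives v_{19} = -2129.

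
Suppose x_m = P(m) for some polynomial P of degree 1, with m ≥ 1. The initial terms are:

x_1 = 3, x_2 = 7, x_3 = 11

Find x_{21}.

1st diffs: 4, 4 (constant).
So x_m = 4m - 1.
Evaluating at m = 21 gives x_{21} = 83.

83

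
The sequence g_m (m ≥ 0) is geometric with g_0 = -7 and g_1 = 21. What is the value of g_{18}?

-2711943423

Common ratio r = -3.
g_m = (-7)·(-3)^(m-0).
g_{18} = (-7)·(-3)^18 = -2711943423.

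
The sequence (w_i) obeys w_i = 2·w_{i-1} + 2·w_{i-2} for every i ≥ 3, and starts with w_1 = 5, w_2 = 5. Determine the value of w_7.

Iterate the recurrence:
w_3 = 20, w_4 = 50, w_5 = 140, w_6 = 380, w_7 = 1040.

1040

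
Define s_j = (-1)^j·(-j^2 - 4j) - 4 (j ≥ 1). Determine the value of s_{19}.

(-1)^19 = -1; -j^2 - 4j at j=19 is -437; so s_{19} = 433.

433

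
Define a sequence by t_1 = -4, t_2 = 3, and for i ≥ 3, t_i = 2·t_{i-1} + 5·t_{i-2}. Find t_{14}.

-5591337

Compute successive terms:
t_3 = -14; t_4 = -13; t_5 = -96; …; t_{11} = -136374; t_{12} = -469733; t_{13} = -1621336; t_{14} = -5591337.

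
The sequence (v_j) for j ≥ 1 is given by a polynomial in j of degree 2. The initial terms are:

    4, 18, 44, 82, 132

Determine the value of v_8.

1st diffs: 14, 26, 38, 50.
2nd diffs: 12, 12, 12 (constant).
Newton forward-difference form: v_j = 4 + 14·C(j-1,1) + 12·C(j-1,2).
At j = 8: j-1 = 7, so v_8 = 4 + 98 + 252 = 354.

354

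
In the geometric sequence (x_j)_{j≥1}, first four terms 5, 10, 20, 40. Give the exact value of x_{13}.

20480

Common ratio r = 2.
x_j = 5·2^(j-1).
x_{13} = 5·2^12 = 20480.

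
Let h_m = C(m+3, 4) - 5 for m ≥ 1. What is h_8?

C(11, 4) = 330, so h_8 = 325.

325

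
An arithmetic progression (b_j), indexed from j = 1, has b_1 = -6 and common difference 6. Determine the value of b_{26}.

144

b_j = -6 + (j - 1)·6.
b_{26} = -6 + 25·6 = 144.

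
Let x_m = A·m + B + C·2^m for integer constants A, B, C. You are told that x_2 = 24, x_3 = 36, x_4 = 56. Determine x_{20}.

2097240

The three given values yield: 2A + B + 4C = 24; 3A + B + 8C = 36; 4A + B + 16C = 56.
Subtracting the first from the second: A + 4C = 12.
Subtracting the second from the third: A + 8C = 20.
Solving: C = 2, A = 4, then B = 8.
So x_m = 4·m + 8 + 2·2^m; at m=20 this is 2097240.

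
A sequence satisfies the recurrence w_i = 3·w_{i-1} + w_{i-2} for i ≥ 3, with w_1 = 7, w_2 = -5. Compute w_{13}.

-1346033

Compute successive terms:
w_3 = -8;  w_4 = -29;  w_5 = -95;  …;  w_{10} = -37361;  w_{11} = -123395;  w_{12} = -407546;  w_{13} = -1346033.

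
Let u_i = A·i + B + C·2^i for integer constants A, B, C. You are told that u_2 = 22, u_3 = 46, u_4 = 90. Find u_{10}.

The three given values yield: 2A + B + 4C = 22; 3A + B + 8C = 46; 4A + B + 16C = 90.
Subtracting the first from the second: A + 4C = 24.
Subtracting the second from the third: A + 8C = 44.
Solving: C = 5, A = 4, then B = -6.
Therefore u_{10} = 40 + (-6) + 5·1024 = 5154.

5154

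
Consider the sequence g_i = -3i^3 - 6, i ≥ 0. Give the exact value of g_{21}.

g_{21} = -3·21^3 - 6 = -27789.

-27789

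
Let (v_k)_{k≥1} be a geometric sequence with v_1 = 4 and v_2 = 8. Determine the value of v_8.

Common ratio r = 2.
v_k = 4·2^(k-1).
v_8 = 4·2^7 = 512.

512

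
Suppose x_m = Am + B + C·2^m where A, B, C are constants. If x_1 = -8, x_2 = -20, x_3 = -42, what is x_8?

-1292

The three given values yield: A + B + 2C = -8; 2A + B + 4C = -20; 3A + B + 8C = -42.
Subtracting the first from the second: A + 2C = -12.
Subtracting the second from the third: A + 4C = -22.
Solving: C = -5, A = -2, then B = 4.
Hence x_8 = -2·8 + 4 + (-5)·256 = -1292.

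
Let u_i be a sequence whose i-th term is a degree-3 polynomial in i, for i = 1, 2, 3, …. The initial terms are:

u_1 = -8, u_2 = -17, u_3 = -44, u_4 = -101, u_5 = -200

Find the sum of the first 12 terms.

-10590

1st diffs: -9, -27, -57, -99.
2nd diffs: -18, -30, -42.
3rd diffs: -12, -12 (constant).
So u_i = -2i^3 + 3i^2 - 4i - 5.
Continuing: …, -353, -572, -869, -1256, …, u_{12} = -3077.
Summing i = 1..12 (12 terms) gives -10590.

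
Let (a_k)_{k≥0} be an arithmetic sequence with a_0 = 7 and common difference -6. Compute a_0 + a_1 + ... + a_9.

a_k = 7 + (k - 0)·(-6).
a_9 = -47; S = 10·(7 + (-47))/2 = -200.

-200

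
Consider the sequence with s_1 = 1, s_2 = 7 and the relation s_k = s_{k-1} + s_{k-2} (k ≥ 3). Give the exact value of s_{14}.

1775

Step forward from the initial values:
s_3 = 8; s_4 = 15; s_5 = 23; …; s_{11} = 419; s_{12} = 678; s_{13} = 1097; s_{14} = 1775.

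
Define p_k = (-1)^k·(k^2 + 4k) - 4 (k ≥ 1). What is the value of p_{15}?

(-1)^15 = -1; k^2 + 4k at k=15 is 285; so p_{15} = -289.

-289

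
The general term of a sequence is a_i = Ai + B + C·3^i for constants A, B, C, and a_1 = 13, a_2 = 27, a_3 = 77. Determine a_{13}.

The three given values yield: A + B + 3C = 13; 2A + B + 9C = 27; 3A + B + 27C = 77.
Subtracting the first from the second: A + 6C = 14.
Subtracting the second from the third: A + 18C = 50.
Solving: C = 3, A = -4, then B = 8.
So a_i = -4·i + 8 + 3·3^i; at i=13 this is 4782925.

4782925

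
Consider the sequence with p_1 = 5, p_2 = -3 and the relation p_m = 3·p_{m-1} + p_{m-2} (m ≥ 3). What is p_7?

p_3 = -4; p_4 = -15; p_5 = -49; p_6 = -162; p_7 = -535.

-535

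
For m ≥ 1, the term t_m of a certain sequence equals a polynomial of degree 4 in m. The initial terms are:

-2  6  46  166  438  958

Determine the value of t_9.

1st diffs: 8, 40, 120, 272, 520.
2nd diffs: 32, 80, 152, 248.
3rd diffs: 48, 72, 96.
4th diffs: 24, 24 (constant).
Newton forward-difference form: t_m = -2 + 8·C(m-1,1) + 32·C(m-1,2) + 48·C(m-1,3) + 24·C(m-1,4).
At m = 9: m-1 = 8, so t_9 = -2 + 64 + 896 + 2688 + 1680 = 5326.

5326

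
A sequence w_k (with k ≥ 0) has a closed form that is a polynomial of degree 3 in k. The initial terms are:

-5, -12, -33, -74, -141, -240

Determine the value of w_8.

-789

1st diffs: -7, -21, -41, -67, -99.
2nd diffs: -14, -20, -26, -32.
3rd diffs: -6, -6, -6 (constant).
Newton forward-difference form: w_k = -5 + (-7)·C(k,1) + (-14)·C(k,2) + (-6)·C(k,3).
At k = 8: k = 8, so w_8 = -5 - 56 - 392 - 336 = -789.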